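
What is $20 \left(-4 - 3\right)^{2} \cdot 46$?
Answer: $45080$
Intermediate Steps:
$20 \left(-4 - 3\right)^{2} \cdot 46 = 20 \left(-7\right)^{2} \cdot 46 = 20 \cdot 49 \cdot 46 = 980 \cdot 46 = 45080$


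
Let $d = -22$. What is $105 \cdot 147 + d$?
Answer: $15413$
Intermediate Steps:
$105 \cdot 147 + d = 105 \cdot 147 - 22 = 15435 - 22 = 15413$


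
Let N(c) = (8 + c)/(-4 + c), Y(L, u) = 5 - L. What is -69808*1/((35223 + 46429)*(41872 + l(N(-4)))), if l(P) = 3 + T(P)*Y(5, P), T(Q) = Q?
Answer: -17452/854794375 ≈ -2.0417e-5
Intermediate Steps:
N(c) = (8 + c)/(-4 + c)
l(P) = 3 (l(P) = 3 + P*(5 - 1*5) = 3 + P*(5 - 5) = 3 + P*0 = 3 + 0 = 3)
-69808*1/((35223 + 46429)*(41872 + l(N(-4)))) = -69808*1/((35223 + 46429)*(41872 + 3)) = -69808/(81652*41875) = -69808/3419177500 = -69808*1/3419177500 = -17452/854794375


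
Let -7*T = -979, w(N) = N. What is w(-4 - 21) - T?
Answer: -1154/7 ≈ -164.86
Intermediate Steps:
T = 979/7 (T = -⅐*(-979) = 979/7 ≈ 139.86)
w(-4 - 21) - T = (-4 - 21) - 1*979/7 = -25 - 979/7 = -1154/7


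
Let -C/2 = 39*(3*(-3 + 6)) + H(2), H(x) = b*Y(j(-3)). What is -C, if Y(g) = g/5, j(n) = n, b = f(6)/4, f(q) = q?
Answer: 3501/5 ≈ 700.20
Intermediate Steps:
b = 3/2 (b = 6/4 = 6*(¼) = 3/2 ≈ 1.5000)
Y(g) = g/5 (Y(g) = g*(⅕) = g/5)
H(x) = -9/10 (H(x) = 3*((⅕)*(-3))/2 = (3/2)*(-⅗) = -9/10)
C = -3501/5 (C = -2*(39*(3*(-3 + 6)) - 9/10) = -2*(39*(3*3) - 9/10) = -2*(39*9 - 9/10) = -2*(351 - 9/10) = -2*3501/10 = -3501/5 ≈ -700.20)
-C = -1*(-3501/5) = 3501/5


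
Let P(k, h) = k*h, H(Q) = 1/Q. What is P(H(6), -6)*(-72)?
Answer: 72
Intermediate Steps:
P(k, h) = h*k
P(H(6), -6)*(-72) = -6/6*(-72) = -6*⅙*(-72) = -1*(-72) = 72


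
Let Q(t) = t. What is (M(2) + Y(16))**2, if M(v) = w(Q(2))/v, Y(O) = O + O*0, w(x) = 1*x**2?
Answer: 324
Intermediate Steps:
w(x) = x**2
Y(O) = O (Y(O) = O + 0 = O)
M(v) = 4/v (M(v) = 2**2/v = 4/v)
(M(2) + Y(16))**2 = (4/2 + 16)**2 = (4*(1/2) + 16)**2 = (2 + 16)**2 = 18**2 = 324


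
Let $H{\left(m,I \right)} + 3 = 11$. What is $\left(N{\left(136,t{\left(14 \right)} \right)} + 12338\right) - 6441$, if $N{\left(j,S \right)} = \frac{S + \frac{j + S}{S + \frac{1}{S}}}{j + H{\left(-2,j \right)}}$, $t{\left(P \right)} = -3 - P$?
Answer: $\frac{246251767}{41760} \approx 5896.8$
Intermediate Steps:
$H{\left(m,I \right)} = 8$ ($H{\left(m,I \right)} = -3 + 11 = 8$)
$N{\left(j,S \right)} = \frac{S + \frac{S + j}{S + \frac{1}{S}}}{8 + j}$ ($N{\left(j,S \right)} = \frac{S + \frac{j + S}{S + \frac{1}{S}}}{j + 8} = \frac{S + \frac{S + j}{S + \frac{1}{S}}}{8 + j}$)
$\left(N{\left(136,t{\left(14 \right)} \right)} + 12338\right) - 6441 = \left(\frac{\left(-3 - 14\right) \left(1 - 17 + 136 + \left(-3 - 14\right)^{2}\right)}{8 + 136 + 8 \left(-3 - 14\right)^{2} + 136 \left(-3 - 14\right)^{2}} + 12338\right) - 6441 = \left(- \frac{17 \left(1 - 17 + 136 + \left(-17\right)^{2}\right)}{8 + 136 + 8 \left(-17\right)^{2} + 136 \left(-17\right)^{2}} + 12338\right) - 6441 = \left(- \frac{17 \left(1 - 17 + 136 + 289\right)}{8 + 136 + 8 \cdot 289 + 136 \cdot 289} + 12338\right) - 6441 = \left(\left(-17\right) \frac{1}{8 + 136 + 2312 + 39304} \cdot 409 + 12338\right) - 6441 = \left(\left(-17\right) \frac{1}{41760} \cdot 409 + 12338\right) - 6441 = \left(- \frac{6953}{41760} + 12338\right) - 6441 = \frac{515227927}{41760} - 6441 = \frac{246251767}{41760}$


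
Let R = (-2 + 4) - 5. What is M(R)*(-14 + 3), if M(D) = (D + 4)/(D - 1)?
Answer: 11/4 ≈ 2.7500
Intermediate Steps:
R = -3 (R = 2 - 5 = -3)
M(D) = (4 + D)/(-1 + D)
M(R)*(-14 + 3) = ((4 - 3)/(-1 - 3))*(-14 + 3) = (1/(-4))*(-11) = -¼*1*(-11) = -¼*(-11) = 11/4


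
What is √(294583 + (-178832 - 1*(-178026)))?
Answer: √293777 ≈ 542.01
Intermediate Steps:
√(294583 + (-178832 - 1*(-178026))) = √(294583 + (-178832 + 178026)) = √(294583 - 806) = √293777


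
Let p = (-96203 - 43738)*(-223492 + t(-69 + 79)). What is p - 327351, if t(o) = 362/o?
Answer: 156351503784/5 ≈ 3.1270e+10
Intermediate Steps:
p = 156353140539/5 (p = (-96203 - 43738)*(-223492 + 362/(-69 + 79)) = -139941*(-223492 + 362/10) = -139941*(-223492 + 362*(1/10)) = -139941*(-223492 + 181/5) = -139941*(-1117279/5) = 156353140539/5 ≈ 3.1271e+10)
p - 327351 = 156353140539/5 - 327351 = 156351503784/5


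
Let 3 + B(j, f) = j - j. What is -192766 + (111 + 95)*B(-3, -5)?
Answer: -193384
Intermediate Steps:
B(j, f) = -3 (B(j, f) = -3 + (j - j) = -3 + 0 = -3)
-192766 + (111 + 95)*B(-3, -5) = -192766 + (111 + 95)*(-3) = -192766 + 206*(-3) = -192766 - 618 = -193384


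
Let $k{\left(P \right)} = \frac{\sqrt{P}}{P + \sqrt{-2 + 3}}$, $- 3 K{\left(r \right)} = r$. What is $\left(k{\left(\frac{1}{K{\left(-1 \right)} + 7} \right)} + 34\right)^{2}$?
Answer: $\frac{\left(850 + \sqrt{66}\right)^{2}}{625} \approx 1178.2$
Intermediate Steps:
$K{\left(r \right)} = - \frac{r}{3}$
$k{\left(P \right)} = \frac{\sqrt{P}}{1 + P}$ ($k{\left(P \right)} = \frac{\sqrt{P}}{P + \sqrt{1}} = \frac{\sqrt{P}}{P + 1} = \frac{\sqrt{P}}{1 + P}$)
$\left(k{\left(\frac{1}{K{\left(-1 \right)} + 7} \right)} + 34\right)^{2} = \left(\frac{\sqrt{\frac{1}{\left(- \frac{1}{3}\right) \left(-1\right) + 7}}}{1 + \frac{1}{\left(- \frac{1}{3}\right) \left(-1\right) + 7}} + 34\right)^{2} = \left(\frac{\sqrt{\frac{1}{\frac{1}{3} + 7}}}{1 + \frac{1}{\frac{1}{3} + 7}} + 34\right)^{2} = \left(\frac{\sqrt{\frac{1}{\frac{22}{3}}}}{1 + \frac{1}{\frac{22}{3}}} + 34\right)^{2} = \left(\frac{\sqrt{\frac{3}{22}}}{1 + \frac{3}{22}} + 34\right)^{2} = \left(\frac{\frac{1}{22} \sqrt{66}}{\frac{25}{22}} + 34\right)^{2} = \left(\frac{\sqrt{66}}{22} \cdot \frac{22}{25} + 34\right)^{2} = \left(\frac{\sqrt{66}}{25} + 34\right)^{2} = \left(34 + \frac{\sqrt{66}}{25}\right)^{2}$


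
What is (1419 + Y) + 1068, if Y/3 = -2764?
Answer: -5805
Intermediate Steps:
Y = -8292 (Y = 3*(-2764) = -8292)
(1419 + Y) + 1068 = (1419 - 8292) + 1068 = -6873 + 1068 = -5805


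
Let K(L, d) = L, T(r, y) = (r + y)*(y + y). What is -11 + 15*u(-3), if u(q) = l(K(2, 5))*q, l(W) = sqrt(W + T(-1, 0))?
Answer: -11 - 45*sqrt(2) ≈ -74.640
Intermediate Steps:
T(r, y) = 2*y*(r + y) (T(r, y) = (r + y)*(2*y) = 2*y*(r + y))
l(W) = sqrt(W) (l(W) = sqrt(W + 2*0*(-1 + 0)) = sqrt(W + 2*0*(-1)) = sqrt(W + 0) = sqrt(W))
u(q) = q*sqrt(2) (u(q) = sqrt(2)*q = q*sqrt(2))
-11 + 15*u(-3) = -11 + 15*(-3*sqrt(2)) = -11 - 45*sqrt(2)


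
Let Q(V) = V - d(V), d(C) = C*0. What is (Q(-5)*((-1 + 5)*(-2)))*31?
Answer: 1240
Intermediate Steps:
d(C) = 0
Q(V) = V (Q(V) = V - 1*0 = V + 0 = V)
(Q(-5)*((-1 + 5)*(-2)))*31 = -5*(-1 + 5)*(-2)*31 = -20*(-2)*31 = -5*(-8)*31 = 40*31 = 1240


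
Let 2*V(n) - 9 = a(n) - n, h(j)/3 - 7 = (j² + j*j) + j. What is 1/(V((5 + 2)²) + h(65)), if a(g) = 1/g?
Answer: 98/2503509 ≈ 3.9145e-5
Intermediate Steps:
h(j) = 21 + 3*j + 6*j² (h(j) = 21 + 3*((j² + j*j) + j) = 21 + 3*((j² + j²) + j) = 21 + 3*(2*j² + j) = 21 + 3*(j + 2*j²) = 21 + (3*j + 6*j²) = 21 + 3*j + 6*j²)
V(n) = 9/2 + 1/(2*n) - n/2 (V(n) = 9/2 + (1/n - n)/2 = 9/2 + (1/(2*n) - n/2) = 9/2 + 1/(2*n) - n/2)
1/(V((5 + 2)²) + h(65)) = 1/((1 + (5 + 2)²*(9 - (5 + 2)²))/(2*((5 + 2)²)) + (21 + 3*65 + 6*65²)) = 1/((1 + 7²*(9 - 1*7²))/(2*(7²)) + (21 + 195 + 6*4225)) = 1/((½)*(1 + 49*(9 - 1*49))/49 + (21 + 195 + 25350)) = 1/((½)*(1/49)*(1 + 49*(9 - 49)) + 25566) = 1/((½)*(1/49)*(1 + 49*(-40)) + 25566) = 1/((½)*(1/49)*(1 - 1960) + 25566) = 1/((½)*(1/49)*(-1959) + 25566) = 1/(-1959/98 + 25566) = 1/(2503509/98) = 98/2503509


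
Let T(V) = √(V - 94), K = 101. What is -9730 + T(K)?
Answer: -9730 + √7 ≈ -9727.4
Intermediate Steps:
T(V) = √(-94 + V)
-9730 + T(K) = -9730 + √(-94 + 101) = -9730 + √7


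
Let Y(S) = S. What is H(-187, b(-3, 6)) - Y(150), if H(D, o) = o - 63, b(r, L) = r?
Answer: -216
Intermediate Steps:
H(D, o) = -63 + o
H(-187, b(-3, 6)) - Y(150) = (-63 - 3) - 1*150 = -66 - 150 = -216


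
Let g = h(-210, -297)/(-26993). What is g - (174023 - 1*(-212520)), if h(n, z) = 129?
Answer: -10433955328/26993 ≈ -3.8654e+5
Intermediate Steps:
g = -129/26993 (g = 129/(-26993) = 129*(-1/26993) = -129/26993 ≈ -0.0047790)
g - (174023 - 1*(-212520)) = -129/26993 - (174023 - 1*(-212520)) = -129/26993 - (174023 + 212520) = -129/26993 - 1*386543 = -129/26993 - 386543 = -10433955328/26993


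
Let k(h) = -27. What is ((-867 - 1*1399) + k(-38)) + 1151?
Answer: -1142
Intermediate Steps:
((-867 - 1*1399) + k(-38)) + 1151 = ((-867 - 1*1399) - 27) + 1151 = ((-867 - 1399) - 27) + 1151 = (-2266 - 27) + 1151 = -2293 + 1151 = -1142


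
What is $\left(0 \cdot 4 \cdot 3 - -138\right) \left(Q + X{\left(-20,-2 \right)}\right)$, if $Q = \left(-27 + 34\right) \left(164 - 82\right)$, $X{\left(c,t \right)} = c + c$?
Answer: $73692$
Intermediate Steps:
$X{\left(c,t \right)} = 2 c$
$Q = 574$ ($Q = 7 \cdot 82 = 574$)
$\left(0 \cdot 4 \cdot 3 - -138\right) \left(Q + X{\left(-20,-2 \right)}\right) = \left(0 \cdot 4 \cdot 3 - -138\right) \left(574 + 2 \left(-20\right)\right) = \left(0 \cdot 3 + \left(-93 + 231\right)\right) \left(574 - 40\right) = \left(0 + 138\right) 534 = 138 \cdot 534 = 73692$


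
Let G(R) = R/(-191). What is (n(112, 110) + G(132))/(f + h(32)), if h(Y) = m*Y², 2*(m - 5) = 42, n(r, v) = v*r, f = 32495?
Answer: 2352988/11291729 ≈ 0.20838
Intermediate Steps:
n(r, v) = r*v
m = 26 (m = 5 + (½)*42 = 5 + 21 = 26)
G(R) = -R/191 (G(R) = R*(-1/191) = -R/191)
h(Y) = 26*Y²
(n(112, 110) + G(132))/(f + h(32)) = (112*110 - 1/191*132)/(32495 + 26*32²) = (12320 - 132/191)/(32495 + 26*1024) = 2352988/(191*(32495 + 26624)) = (2352988/191)/59119 = (2352988/191)*(1/59119) = 2352988/11291729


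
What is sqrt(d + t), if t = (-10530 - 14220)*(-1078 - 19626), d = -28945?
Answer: sqrt(512395055) ≈ 22636.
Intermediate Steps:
t = 512424000 (t = -24750*(-20704) = 512424000)
sqrt(d + t) = sqrt(-28945 + 512424000) = sqrt(512395055)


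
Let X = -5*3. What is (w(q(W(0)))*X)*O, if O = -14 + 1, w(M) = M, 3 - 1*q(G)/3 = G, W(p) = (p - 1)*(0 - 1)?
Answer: 1170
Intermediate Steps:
W(p) = 1 - p (W(p) = (-1 + p)*(-1) = 1 - p)
q(G) = 9 - 3*G
X = -15
O = -13
(w(q(W(0)))*X)*O = ((9 - 3*(1 - 1*0))*(-15))*(-13) = ((9 - 3*(1 + 0))*(-15))*(-13) = ((9 - 3*1)*(-15))*(-13) = ((9 - 3)*(-15))*(-13) = (6*(-15))*(-13) = -90*(-13) = 1170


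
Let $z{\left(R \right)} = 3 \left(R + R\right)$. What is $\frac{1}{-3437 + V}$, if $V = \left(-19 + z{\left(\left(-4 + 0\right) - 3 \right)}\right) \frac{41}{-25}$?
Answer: $- \frac{25}{83424} \approx -0.00029967$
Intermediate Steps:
$z{\left(R \right)} = 6 R$ ($z{\left(R \right)} = 3 \cdot 2 R = 6 R$)
$V = \frac{2501}{25}$ ($V = \left(-19 + 6 \left(\left(-4 + 0\right) - 3\right)\right) \frac{41}{-25} = \left(-19 + 6 \left(-4 - 3\right)\right) 41 \left(- \frac{1}{25}\right) = \left(-19 + 6 \left(-7\right)\right) \left(- \frac{41}{25}\right) = \left(-19 - 42\right) \left(- \frac{41}{25}\right) = \left(-61\right) \left(- \frac{41}{25}\right) = \frac{2501}{25} \approx 100.04$)
$\frac{1}{-3437 + V} = \frac{1}{-3437 + \frac{2501}{25}} = \frac{1}{- \frac{83424}{25}} = - \frac{25}{83424}$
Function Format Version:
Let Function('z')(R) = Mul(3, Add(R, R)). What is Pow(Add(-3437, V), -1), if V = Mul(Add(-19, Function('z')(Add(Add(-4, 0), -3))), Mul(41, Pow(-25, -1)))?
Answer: Rational(-25, 83424) ≈ -0.00029967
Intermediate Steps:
Function('z')(R) = Mul(6, R) (Function('z')(R) = Mul(3, Mul(2, R)) = Mul(6, R))
V = Rational(2501, 25) (V = Mul(Add(-19, Mul(6, Add(Add(-4, 0), -3))), Mul(41, Pow(-25, -1))) = Mul(Add(-19, Mul(6, Add(-4, -3))), Mul(41, Rational(-1, 25))) = Mul(Add(-19, Mul(6, -7)), Rational(-41, 25)) = Mul(Add(-19, -42), Rational(-41, 25)) = Mul(-61, Rational(-41, 25)) = Rational(2501, 25) ≈ 100.04)
Pow(Add(-3437, V), -1) = Pow(Add(-3437, Rational(2501, 25)), -1) = Pow(Rational(-83424, 25), -1) = Rational(-25, 83424)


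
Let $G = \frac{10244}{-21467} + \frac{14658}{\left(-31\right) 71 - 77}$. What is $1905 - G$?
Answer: $\frac{46747988824}{24450913} \approx 1911.9$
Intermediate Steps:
$G = - \frac{168999559}{24450913}$ ($G = 10244 \left(- \frac{1}{21467}\right) + \frac{14658}{-2201 - 77} = - \frac{10244}{21467} + \frac{14658}{-2278} = - \frac{10244}{21467} + 14658 \left(- \frac{1}{2278}\right) = - \frac{10244}{21467} - \frac{7329}{1139} = - \frac{168999559}{24450913} \approx -6.9118$)
$1905 - G = 1905 - - \frac{168999559}{24450913} = 1905 + \frac{168999559}{24450913} = \frac{46747988824}{24450913}$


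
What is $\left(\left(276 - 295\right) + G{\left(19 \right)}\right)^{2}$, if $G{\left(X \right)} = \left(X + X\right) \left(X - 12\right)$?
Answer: $61009$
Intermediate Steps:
$G{\left(X \right)} = 2 X \left(-12 + X\right)$
$\left(\left(276 - 295\right) + G{\left(19 \right)}\right)^{2} = \left(\left(276 - 295\right) + 2 \cdot 19 \left(-12 + 19\right)\right)^{2} = \left(-19 + 2 \cdot 19 \cdot 7\right)^{2} = \left(-19 + 266\right)^{2} = 247^{2} = 61009$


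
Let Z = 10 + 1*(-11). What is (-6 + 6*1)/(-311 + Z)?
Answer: 0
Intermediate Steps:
Z = -1 (Z = 10 - 11 = -1)
(-6 + 6*1)/(-311 + Z) = (-6 + 6*1)/(-311 - 1) = (-6 + 6)/(-312) = -1/312*0 = 0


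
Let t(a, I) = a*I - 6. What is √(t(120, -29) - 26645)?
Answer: I*√30131 ≈ 173.58*I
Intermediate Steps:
t(a, I) = -6 + I*a (t(a, I) = I*a - 6 = -6 + I*a)
√(t(120, -29) - 26645) = √((-6 - 29*120) - 26645) = √((-6 - 3480) - 26645) = √(-3486 - 26645) = √(-30131) = I*√30131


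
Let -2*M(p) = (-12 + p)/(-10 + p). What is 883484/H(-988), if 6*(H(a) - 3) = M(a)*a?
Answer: 1322575548/127991 ≈ 10333.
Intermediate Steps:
M(p) = -(-12 + p)/(2*(-10 + p))
H(a) = 3 + a*(12 - a)/(12*(-10 + a)) (H(a) = 3 + (((12 - a)/(2*(-10 + a)))*a)/6 = 3 + (a*(12 - a)/(2*(-10 + a)))/6 = 3 + a*(12 - a)/(12*(-10 + a)))
883484/H(-988) = 883484/(((-360 - 1*(-988)² + 48*(-988))/(12*(-10 - 988)))) = 883484/(((1/12)*(-360 - 1*976144 - 47424)/(-998))) = 883484/(((1/12)*(-1/998)*(-360 - 976144 - 47424))) = 883484/(((1/12)*(-1/998)*(-1023928))) = 883484/(127991/1497) = 883484*(1497/127991) = 1322575548/127991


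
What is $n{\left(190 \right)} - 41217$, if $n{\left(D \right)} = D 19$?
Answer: $-37607$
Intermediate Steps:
$n{\left(D \right)} = 19 D$
$n{\left(190 \right)} - 41217 = 19 \cdot 190 - 41217 = 3610 - 41217 = -37607$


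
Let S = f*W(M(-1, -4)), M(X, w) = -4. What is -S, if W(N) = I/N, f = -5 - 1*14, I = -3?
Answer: 57/4 ≈ 14.250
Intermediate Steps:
f = -19 (f = -5 - 14 = -19)
W(N) = -3/N
S = -57/4 (S = -(-57)/(-4) = -(-57)*(-1)/4 = -19*¾ = -57/4 ≈ -14.250)
-S = -1*(-57/4) = 57/4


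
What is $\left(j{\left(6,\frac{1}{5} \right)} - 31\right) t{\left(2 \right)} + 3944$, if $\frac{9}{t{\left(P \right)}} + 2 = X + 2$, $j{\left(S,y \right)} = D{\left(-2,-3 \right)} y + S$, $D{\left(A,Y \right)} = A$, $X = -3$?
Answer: $\frac{20101}{5} \approx 4020.2$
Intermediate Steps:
$j{\left(S,y \right)} = S - 2 y$ ($j{\left(S,y \right)} = - 2 y + S = S - 2 y$)
$t{\left(P \right)} = -3$ ($t{\left(P \right)} = \frac{9}{-2 + \left(-3 + 2\right)} = \frac{9}{-2 - 1} = \frac{9}{-3} = 9 \left(- \frac{1}{3}\right) = -3$)
$\left(j{\left(6,\frac{1}{5} \right)} - 31\right) t{\left(2 \right)} + 3944 = \left(\left(6 - \frac{2}{5}\right) - 31\right) \left(-3\right) + 3944 = \left(\frac{28}{5} - 31\right) \left(-3\right) + 3944 = \left(- \frac{127}{5}\right) \left(-3\right) + 3944 = \frac{381}{5} + 3944 = \frac{20101}{5}$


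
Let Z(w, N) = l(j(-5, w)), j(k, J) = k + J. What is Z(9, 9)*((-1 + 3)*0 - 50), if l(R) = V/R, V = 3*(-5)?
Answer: 375/2 ≈ 187.50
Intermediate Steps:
j(k, J) = J + k
V = -15
l(R) = -15/R
Z(w, N) = -15/(-5 + w) (Z(w, N) = -15/(w - 5) = -15/(-5 + w))
Z(9, 9)*((-1 + 3)*0 - 50) = (-15/(-5 + 9))*((-1 + 3)*0 - 50) = (-15/4)*(2*0 - 50) = (-15*¼)*(0 - 50) = -15/4*(-50) = 375/2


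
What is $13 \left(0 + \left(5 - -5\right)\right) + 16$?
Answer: $146$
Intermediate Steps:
$13 \left(0 + \left(5 - -5\right)\right) + 16 = 13 \left(0 + \left(5 + 5\right)\right) + 16 = 13 \left(0 + 10\right) + 16 = 13 \cdot 10 + 16 = 130 + 16 = 146$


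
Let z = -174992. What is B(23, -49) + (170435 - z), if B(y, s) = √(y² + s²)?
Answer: 345427 + √2930 ≈ 3.4548e+5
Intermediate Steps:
B(y, s) = √(s² + y²)
B(23, -49) + (170435 - z) = √((-49)² + 23²) + (170435 - 1*(-174992)) = √(2401 + 529) + (170435 + 174992) = √2930 + 345427 = 345427 + √2930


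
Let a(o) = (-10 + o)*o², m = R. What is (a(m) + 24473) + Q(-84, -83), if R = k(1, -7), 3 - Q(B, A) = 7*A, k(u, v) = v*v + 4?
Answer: 145844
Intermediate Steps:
k(u, v) = 4 + v² (k(u, v) = v² + 4 = 4 + v²)
Q(B, A) = 3 - 7*A
R = 53 (R = 4 + (-7)² = 4 + 49 = 53)
m = 53
a(o) = o²*(-10 + o)
(a(m) + 24473) + Q(-84, -83) = (53²*(-10 + 53) + 24473) + (3 - 7*(-83)) = (2809*43 + 24473) + (3 + 581) = (120787 + 24473) + 584 = 145260 + 584 = 145844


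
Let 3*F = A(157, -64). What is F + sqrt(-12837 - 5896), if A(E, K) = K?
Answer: -64/3 + I*sqrt(18733) ≈ -21.333 + 136.87*I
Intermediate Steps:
F = -64/3 (F = (1/3)*(-64) = -64/3 ≈ -21.333)
F + sqrt(-12837 - 5896) = -64/3 + sqrt(-12837 - 5896) = -64/3 + sqrt(-18733) = -64/3 + I*sqrt(18733)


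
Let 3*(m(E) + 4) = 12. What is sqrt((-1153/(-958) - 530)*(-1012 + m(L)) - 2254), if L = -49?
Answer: 18*sqrt(377365301)/479 ≈ 729.99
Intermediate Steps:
m(E) = 0 (m(E) = -4 + (1/3)*12 = -4 + 4 = 0)
sqrt((-1153/(-958) - 530)*(-1012 + m(L)) - 2254) = sqrt((-1153/(-958) - 530)*(-1012 + 0) - 2254) = sqrt((-1153*(-1/958) - 530)*(-1012) - 2254) = sqrt((1153/958 - 530)*(-1012) - 2254) = sqrt(-506587/958*(-1012) - 2254) = sqrt(256333022/479 - 2254) = sqrt(255253356/479) = 18*sqrt(377365301)/479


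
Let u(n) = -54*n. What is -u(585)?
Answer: 31590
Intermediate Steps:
-u(585) = -(-54)*585 = -1*(-31590) = 31590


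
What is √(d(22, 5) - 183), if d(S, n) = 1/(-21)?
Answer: 62*I*√21/21 ≈ 13.53*I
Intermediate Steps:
d(S, n) = -1/21
√(d(22, 5) - 183) = √(-1/21 - 183) = √(-3844/21) = 62*I*√21/21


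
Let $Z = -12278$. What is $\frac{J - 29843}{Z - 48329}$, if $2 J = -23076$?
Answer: $\frac{41381}{60607} \approx 0.68278$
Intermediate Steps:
$J = -11538$ ($J = \frac{1}{2} \left(-23076\right) = -11538$)
$\frac{J - 29843}{Z - 48329} = \frac{-11538 - 29843}{-12278 - 48329} = - \frac{41381}{-60607} = \left(-41381\right) \left(- \frac{1}{60607}\right) = \frac{41381}{60607}$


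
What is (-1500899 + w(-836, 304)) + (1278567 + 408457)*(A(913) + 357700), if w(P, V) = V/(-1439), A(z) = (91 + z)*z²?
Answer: 2032557797996041171/1439 ≈ 1.4125e+15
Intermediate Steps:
A(z) = z²*(91 + z)
w(P, V) = -V/1439 (w(P, V) = V*(-1/1439) = -V/1439)
(-1500899 + w(-836, 304)) + (1278567 + 408457)*(A(913) + 357700) = (-1500899 - 1/1439*304) + (1278567 + 408457)*(913²*(91 + 913) + 357700) = (-1500899 - 304/1439) + 1687024*(833569*1004 + 357700) = -2159793965/1439 + 1687024*(836903276 + 357700) = -2159793965/1439 + 1687024*837260976 = -2159793965/1439 + 1412479360775424 = 2032557797996041171/1439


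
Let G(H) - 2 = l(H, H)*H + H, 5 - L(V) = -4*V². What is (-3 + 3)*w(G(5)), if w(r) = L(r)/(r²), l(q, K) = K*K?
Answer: 0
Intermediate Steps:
L(V) = 5 + 4*V² (L(V) = 5 - (-4)*V² = 5 + 4*V²)
l(q, K) = K²
G(H) = 2 + H + H³ (G(H) = 2 + (H²*H + H) = 2 + (H³ + H) = 2 + (H + H³) = 2 + H + H³)
w(r) = (5 + 4*r²)/r² (w(r) = (5 + 4*r²)/(r²) = (5 + 4*r²)/r²)
(-3 + 3)*w(G(5)) = (-3 + 3)*(4 + 5/(2 + 5 + 5³)²) = 0*(4 + 5/(2 + 5 + 125)²) = 0*(4 + 5/132²) = 0*(4 + 5*(1/17424)) = 0*(4 + 5/17424) = 0*(69701/17424) = 0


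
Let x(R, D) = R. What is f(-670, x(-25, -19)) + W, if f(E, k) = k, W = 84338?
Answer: 84313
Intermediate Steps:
f(-670, x(-25, -19)) + W = -25 + 84338 = 84313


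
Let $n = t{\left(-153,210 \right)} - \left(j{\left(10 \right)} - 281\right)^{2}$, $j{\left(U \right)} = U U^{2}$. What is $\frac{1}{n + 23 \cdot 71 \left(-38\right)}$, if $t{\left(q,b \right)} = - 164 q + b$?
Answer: $- \frac{1}{553713} \approx -1.806 \cdot 10^{-6}$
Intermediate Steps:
$j{\left(U \right)} = U^{3}$
$t{\left(q,b \right)} = b - 164 q$
$n = -491659$ ($n = \left(210 - -25092\right) - \left(10^{3} - 281\right)^{2} = \left(210 + 25092\right) - \left(1000 - 281\right)^{2} = 25302 - 719^{2} = 25302 - 516961 = -491659$)
$\frac{1}{n + 23 \cdot 71 \left(-38\right)} = \frac{1}{-491659 + 23 \cdot 71 \left(-38\right)} = \frac{1}{-491659 + 1633 \left(-38\right)} = \frac{1}{-491659 - 62054} = \frac{1}{-553713} = - \frac{1}{553713}$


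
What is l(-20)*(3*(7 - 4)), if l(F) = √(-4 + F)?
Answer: 18*I*√6 ≈ 44.091*I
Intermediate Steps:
l(-20)*(3*(7 - 4)) = √(-4 - 20)*(3*(7 - 4)) = √(-24)*(3*3) = (2*I*√6)*9 = 18*I*√6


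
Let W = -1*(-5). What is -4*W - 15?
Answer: -35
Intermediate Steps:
W = 5
-4*W - 15 = -4*5 - 15 = -20 - 15 = -35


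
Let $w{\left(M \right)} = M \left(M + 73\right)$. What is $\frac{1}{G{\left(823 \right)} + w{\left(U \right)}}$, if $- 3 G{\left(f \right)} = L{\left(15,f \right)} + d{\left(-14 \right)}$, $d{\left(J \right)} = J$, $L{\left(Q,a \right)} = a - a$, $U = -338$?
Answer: $\frac{3}{268724} \approx 1.1164 \cdot 10^{-5}$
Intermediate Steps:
$w{\left(M \right)} = M \left(73 + M\right)$
$L{\left(Q,a \right)} = 0$
$G{\left(f \right)} = \frac{14}{3}$ ($G{\left(f \right)} = - \frac{0 - 14}{3} = \left(- \frac{1}{3}\right) \left(-14\right) = \frac{14}{3}$)
$\frac{1}{G{\left(823 \right)} + w{\left(U \right)}} = \frac{1}{\frac{14}{3} - 338 \left(73 - 338\right)} = \frac{1}{\frac{14}{3} - -89570} = \frac{1}{\frac{14}{3} + 89570} = \frac{1}{\frac{268724}{3}} = \frac{3}{268724}$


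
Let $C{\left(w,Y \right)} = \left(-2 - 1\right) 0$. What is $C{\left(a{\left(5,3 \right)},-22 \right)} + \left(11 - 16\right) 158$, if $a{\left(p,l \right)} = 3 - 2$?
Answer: $-790$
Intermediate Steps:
$a{\left(p,l \right)} = 1$
$C{\left(w,Y \right)} = 0$ ($C{\left(w,Y \right)} = \left(-3\right) 0 = 0$)
$C{\left(a{\left(5,3 \right)},-22 \right)} + \left(11 - 16\right) 158 = 0 + \left(11 - 16\right) 158 = 0 - 790 = -790$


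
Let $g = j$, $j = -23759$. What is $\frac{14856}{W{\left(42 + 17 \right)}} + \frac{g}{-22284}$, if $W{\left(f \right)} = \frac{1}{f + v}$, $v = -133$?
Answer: $- \frac{24497757937}{22284} \approx -1.0993 \cdot 10^{6}$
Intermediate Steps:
$g = -23759$
$W{\left(f \right)} = \frac{1}{-133 + f}$ ($W{\left(f \right)} = \frac{1}{f - 133} = \frac{1}{-133 + f}$)
$\frac{14856}{W{\left(42 + 17 \right)}} + \frac{g}{-22284} = \frac{14856}{\frac{1}{-133 + \left(42 + 17\right)}} - \frac{23759}{-22284} = \frac{14856}{\frac{1}{-133 + 59}} - - \frac{23759}{22284} = \frac{14856}{\frac{1}{-74}} + \frac{23759}{22284} = \frac{14856}{- \frac{1}{74}} + \frac{23759}{22284} = 14856 \left(-74\right) + \frac{23759}{22284} = -1099344 + \frac{23759}{22284} = - \frac{24497757937}{22284}$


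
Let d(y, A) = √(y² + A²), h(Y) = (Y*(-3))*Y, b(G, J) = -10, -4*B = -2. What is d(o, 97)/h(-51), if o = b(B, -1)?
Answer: -√9509/7803 ≈ -0.012497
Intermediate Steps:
B = ½ (B = -¼*(-2) = ½ ≈ 0.50000)
o = -10
h(Y) = -3*Y² (h(Y) = (-3*Y)*Y = -3*Y²)
d(y, A) = √(A² + y²)
d(o, 97)/h(-51) = √(97² + (-10)²)/((-3*(-51)²)) = √(9409 + 100)/((-3*2601)) = √9509/(-7803) = √9509*(-1/7803) = -√9509/7803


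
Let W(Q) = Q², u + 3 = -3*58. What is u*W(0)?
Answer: 0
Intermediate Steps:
u = -177 (u = -3 - 3*58 = -3 - 174 = -177)
u*W(0) = -177*0² = -177*0 = 0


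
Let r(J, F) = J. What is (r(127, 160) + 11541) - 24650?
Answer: -12982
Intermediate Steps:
(r(127, 160) + 11541) - 24650 = (127 + 11541) - 24650 = 11668 - 24650 = -12982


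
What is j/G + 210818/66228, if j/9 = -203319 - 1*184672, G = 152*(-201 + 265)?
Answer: -57302993507/161066496 ≈ -355.77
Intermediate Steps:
G = 9728 (G = 152*64 = 9728)
j = -3491919 (j = 9*(-203319 - 1*184672) = 9*(-203319 - 184672) = 9*(-387991) = -3491919)
j/G + 210818/66228 = -3491919/9728 + 210818/66228 = -3491919*1/9728 + 210818*(1/66228) = -3491919/9728 + 105409/33114 = -57302993507/161066496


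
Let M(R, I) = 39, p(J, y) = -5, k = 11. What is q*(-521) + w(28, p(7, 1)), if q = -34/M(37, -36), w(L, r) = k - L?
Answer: 17051/39 ≈ 437.21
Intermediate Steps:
w(L, r) = 11 - L
q = -34/39 ≈ -0.87179
q*(-521) + w(28, p(7, 1)) = -34/39*(-521) + (11 - 1*28) = 17714/39 + (11 - 28) = 17714/39 - 17 = 17051/39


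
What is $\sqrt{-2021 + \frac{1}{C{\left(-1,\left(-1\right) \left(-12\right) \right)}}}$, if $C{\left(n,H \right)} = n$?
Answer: $i \sqrt{2022} \approx 44.967 i$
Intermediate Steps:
$\sqrt{-2021 + \frac{1}{C{\left(-1,\left(-1\right) \left(-12\right) \right)}}} = \sqrt{-2021 + \frac{1}{-1}} = \sqrt{-2021 - 1} = \sqrt{-2022} = i \sqrt{2022}$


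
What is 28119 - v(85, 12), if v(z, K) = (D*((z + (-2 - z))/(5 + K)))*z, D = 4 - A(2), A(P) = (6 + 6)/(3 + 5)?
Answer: 28144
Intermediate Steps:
A(P) = 3/2 (A(P) = 12/8 = 12*(⅛) = 3/2)
D = 5/2 (D = 4 - 1*3/2 = 4 - 3/2 = 5/2 ≈ 2.5000)
v(z, K) = -5*z/(5 + K) (v(z, K) = (5*((z + (-2 - z))/(5 + K))/2)*z = (5*(-2/(5 + K))/2)*z = (-5/(5 + K))*z = -5*z/(5 + K))
28119 - v(85, 12) = 28119 - (-5)*85/(5 + 12) = 28119 - (-5)*85/17 = 28119 - 1*(-25) = 28119 + 25 = 28144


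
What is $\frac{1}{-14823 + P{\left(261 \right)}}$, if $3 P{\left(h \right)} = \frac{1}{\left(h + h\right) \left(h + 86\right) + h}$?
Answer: $- \frac{544185}{8066454254} \approx -6.7463 \cdot 10^{-5}$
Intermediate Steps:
$P{\left(h \right)} = \frac{1}{3 \left(h + 2 h \left(86 + h\right)\right)}$ ($P{\left(h \right)} = \frac{1}{3 \left(\left(h + h\right) \left(h + 86\right) + h\right)} = \frac{1}{3 \left(2 h \left(86 + h\right) + h\right)} = \frac{1}{3 \left(h + 2 h \left(86 + h\right)\right)}$)
$\frac{1}{-14823 + P{\left(261 \right)}} = \frac{1}{-14823 + \frac{1}{3 \cdot 261 \left(173 + 2 \cdot 261\right)}} = \frac{1}{-14823 + \frac{1}{3} \cdot \frac{1}{261} \frac{1}{173 + 522}} = \frac{1}{-14823 + \frac{1}{3} \cdot \frac{1}{261} \cdot \frac{1}{695}} = \frac{1}{-14823 + \frac{1}{544185}} = \frac{1}{- \frac{8066454254}{544185}} = - \frac{544185}{8066454254}$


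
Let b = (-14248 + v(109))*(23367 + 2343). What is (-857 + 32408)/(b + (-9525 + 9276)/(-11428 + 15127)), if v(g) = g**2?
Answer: -2992491/5771916761 ≈ -0.00051846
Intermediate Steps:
b = -60855570 (b = (-14248 + 109**2)*(23367 + 2343) = (-14248 + 11881)*25710 = -2367*25710 = -60855570)
(-857 + 32408)/(b + (-9525 + 9276)/(-11428 + 15127)) = (-857 + 32408)/(-60855570 + (-9525 + 9276)/(-11428 + 15127)) = 31551/(-60855570 - 249/3699) = 31551/(-60855570 - 249*1/3699) = 31551/(-60855570 - 83/1233) = 31551/(-75034917893/1233) = 31551*(-1233/75034917893) = -2992491/5771916761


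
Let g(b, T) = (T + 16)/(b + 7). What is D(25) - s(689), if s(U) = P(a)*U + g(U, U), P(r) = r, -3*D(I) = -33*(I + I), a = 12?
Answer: -1790811/232 ≈ -7719.0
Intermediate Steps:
g(b, T) = (16 + T)/(7 + b)
D(I) = 22*I (D(I) = -(-11)*(I + I) = -(-11)*2*I = -(-22)*I = 22*I)
s(U) = 12*U + (16 + U)/(7 + U)
D(25) - s(689) = 22*25 - (16 + 689 + 12*689*(7 + 689))/(7 + 689) = 550 - (16 + 689 + 12*689*696)/696 = 550 - (16 + 689 + 5754528)/696 = 550 - 5755233/696 = 550 - 1*1918411/232 = 550 - 1918411/232 = -1790811/232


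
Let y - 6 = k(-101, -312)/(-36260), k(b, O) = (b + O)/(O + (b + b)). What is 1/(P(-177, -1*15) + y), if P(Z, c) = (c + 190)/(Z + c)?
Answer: 63900480/325158839 ≈ 0.19652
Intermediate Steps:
k(b, O) = (O + b)/(O + 2*b)
P(Z, c) = (190 + c)/(Z + c)
y = 15975061/2662520 (y = 6 + ((-312 - 101)/(-312 + 2*(-101)))/(-36260) = 6 + (-413/(-312 - 202))*(-1/36260) = 6 + (-413/(-514))*(-1/36260) = 6 - 1/514*(-413)*(-1/36260) = 6 + (413/514)*(-1/36260) = 6 - 59/2662520 = 15975061/2662520 ≈ 6.0000)
1/(P(-177, -1*15) + y) = 1/((190 - 1*15)/(-177 - 1*15) + 15975061/2662520) = 1/((190 - 15)/(-177 - 15) + 15975061/2662520) = 1/(175/(-192) + 15975061/2662520) = 1/(-1/192*175 + 15975061/2662520) = 1/(-175/192 + 15975061/2662520) = 1/(325158839/63900480) = 63900480/325158839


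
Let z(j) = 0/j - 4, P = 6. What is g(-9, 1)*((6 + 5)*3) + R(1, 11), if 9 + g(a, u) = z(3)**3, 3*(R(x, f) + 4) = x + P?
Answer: -7232/3 ≈ -2410.7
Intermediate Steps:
R(x, f) = -2 + x/3 (R(x, f) = -4 + (x + 6)/3 = -4 + (6 + x)/3 = -4 + (2 + x/3) = -2 + x/3)
z(j) = -4 (z(j) = 0 - 4 = -4)
g(a, u) = -73 (g(a, u) = -9 + (-4)**3 = -9 - 64 = -73)
g(-9, 1)*((6 + 5)*3) + R(1, 11) = -73*(6 + 5)*3 + (-2 + (1/3)*1) = -803*3 + (-2 + 1/3) = -73*33 - 5/3 = -2409 - 5/3 = -7232/3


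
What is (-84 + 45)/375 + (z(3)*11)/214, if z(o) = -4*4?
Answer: -12391/13375 ≈ -0.92643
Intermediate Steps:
z(o) = -16
(-84 + 45)/375 + (z(3)*11)/214 = (-84 + 45)/375 - 16*11/214 = -39*1/375 - 176*1/214 = -13/125 - 88/107 = -12391/13375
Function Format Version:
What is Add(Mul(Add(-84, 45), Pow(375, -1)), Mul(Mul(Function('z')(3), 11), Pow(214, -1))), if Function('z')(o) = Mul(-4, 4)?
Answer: Rational(-12391, 13375) ≈ -0.92643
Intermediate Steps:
Function('z')(o) = -16
Add(Mul(Add(-84, 45), Pow(375, -1)), Mul(Mul(Function('z')(3), 11), Pow(214, -1))) = Add(Mul(Add(-84, 45), Pow(375, -1)), Mul(Mul(-16, 11), Pow(214, -1))) = Add(Mul(-39, Rational(1, 375)), Mul(-176, Rational(1, 214))) = Add(Rational(-13, 125), Rational(-88, 107)) = Rational(-12391, 13375)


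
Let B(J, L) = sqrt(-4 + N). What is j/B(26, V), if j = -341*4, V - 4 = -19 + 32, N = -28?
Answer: 341*I*sqrt(2)/2 ≈ 241.12*I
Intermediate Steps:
V = 17 (V = 4 + (-19 + 32) = 4 + 13 = 17)
j = -1364
B(J, L) = 4*I*sqrt(2) (B(J, L) = sqrt(-4 - 28) = sqrt(-32) = 4*I*sqrt(2))
j/B(26, V) = -1364*(-I*sqrt(2)/8) = -(-341)*I*sqrt(2)/2 = 341*I*sqrt(2)/2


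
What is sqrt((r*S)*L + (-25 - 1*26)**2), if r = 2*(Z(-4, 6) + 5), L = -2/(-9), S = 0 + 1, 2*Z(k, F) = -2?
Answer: 5*sqrt(937)/3 ≈ 51.017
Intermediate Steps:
Z(k, F) = -1 (Z(k, F) = (1/2)*(-2) = -1)
S = 1
L = 2/9 (L = -2*(-1/9) = 2/9 ≈ 0.22222)
r = 8 (r = 2*(-1 + 5) = 2*4 = 8)
sqrt((r*S)*L + (-25 - 1*26)**2) = sqrt((8*1)*(2/9) + (-25 - 1*26)**2) = sqrt(8*(2/9) + (-25 - 26)**2) = sqrt(16/9 + (-51)**2) = sqrt(16/9 + 2601) = sqrt(23425/9) = 5*sqrt(937)/3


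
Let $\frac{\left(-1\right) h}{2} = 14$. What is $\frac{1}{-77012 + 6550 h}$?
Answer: $- \frac{1}{260412} \approx -3.8401 \cdot 10^{-6}$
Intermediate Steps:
$h = -28$ ($h = \left(-2\right) 14 = -28$)
$\frac{1}{-77012 + 6550 h} = \frac{1}{-77012 + 6550 \left(-28\right)} = \frac{1}{-77012 - 183400} = \frac{1}{-260412} = - \frac{1}{260412}$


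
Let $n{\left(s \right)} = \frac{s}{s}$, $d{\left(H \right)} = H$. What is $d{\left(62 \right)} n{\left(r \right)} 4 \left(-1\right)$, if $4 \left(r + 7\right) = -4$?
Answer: $-248$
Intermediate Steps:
$r = -8$ ($r = -7 + \frac{1}{4} \left(-4\right) = -7 - 1 = -8$)
$n{\left(s \right)} = 1$
$d{\left(62 \right)} n{\left(r \right)} 4 \left(-1\right) = 62 \cdot 1 \cdot 4 \left(-1\right) = 62 \cdot 1 \left(-4\right) = 62 \left(-4\right) = -248$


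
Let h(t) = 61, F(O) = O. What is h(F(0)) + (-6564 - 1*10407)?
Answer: -16910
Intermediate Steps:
h(F(0)) + (-6564 - 1*10407) = 61 + (-6564 - 1*10407) = 61 + (-6564 - 10407) = 61 - 16971 = -16910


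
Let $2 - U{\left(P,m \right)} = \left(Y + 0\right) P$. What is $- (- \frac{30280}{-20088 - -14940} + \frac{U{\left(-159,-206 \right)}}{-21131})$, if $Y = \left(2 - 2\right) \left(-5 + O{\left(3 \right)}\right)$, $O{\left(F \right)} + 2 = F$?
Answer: $- \frac{1321976}{224757} \approx -5.8818$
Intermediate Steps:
$O{\left(F \right)} = -2 + F$
$Y = 0$ ($Y = \left(2 - 2\right) \left(-5 + \left(-2 + 3\right)\right) = 0 \left(-5 + 1\right) = 0 \left(-4\right) = 0$)
$U{\left(P,m \right)} = 2$ ($U{\left(P,m \right)} = 2 - \left(0 + 0\right) P = 2 - 0 P = 2 - 0 = 2 + 0 = 2$)
$- (- \frac{30280}{-20088 - -14940} + \frac{U{\left(-159,-206 \right)}}{-21131}) = - (- \frac{30280}{-20088 - -14940} + \frac{2}{-21131}) = - (- \frac{30280}{-20088 + 14940} + 2 \left(- \frac{1}{21131}\right)) = - (- \frac{30280}{-5148} - \frac{2}{21131}) = - (\left(-30280\right) \left(- \frac{1}{5148}\right) - \frac{2}{21131}) = - (\frac{7570}{1287} - \frac{2}{21131}) = \left(-1\right) \frac{1321976}{224757} = - \frac{1321976}{224757}$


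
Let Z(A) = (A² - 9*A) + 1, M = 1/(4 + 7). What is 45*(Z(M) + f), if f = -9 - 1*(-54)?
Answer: 246060/121 ≈ 2033.6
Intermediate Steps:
f = 45 (f = -9 + 54 = 45)
M = 1/11 ≈ 0.090909
Z(A) = 1 + A² - 9*A
45*(Z(M) + f) = 45*((1 + (1/11)² - 9*1/11) + 45) = 45*((1 + 1/121 - 9/11) + 45) = 45*(23/121 + 45) = 45*(5468/121) = 246060/121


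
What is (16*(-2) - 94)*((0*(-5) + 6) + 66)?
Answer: -9072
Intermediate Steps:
(16*(-2) - 94)*((0*(-5) + 6) + 66) = (-32 - 94)*((0 + 6) + 66) = -126*(6 + 66) = -126*72 = -9072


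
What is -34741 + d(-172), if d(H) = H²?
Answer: -5157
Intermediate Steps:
-34741 + d(-172) = -34741 + (-172)² = -34741 + 29584 = -5157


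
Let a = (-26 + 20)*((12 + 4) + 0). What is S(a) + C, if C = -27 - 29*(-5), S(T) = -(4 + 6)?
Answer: 108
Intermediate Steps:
a = -96 (a = -6*(16 + 0) = -6*16 = -96)
S(T) = -10 (S(T) = -1*10 = -10)
C = 118 (C = -27 + 145 = 118)
S(a) + C = -10 + 118 = 108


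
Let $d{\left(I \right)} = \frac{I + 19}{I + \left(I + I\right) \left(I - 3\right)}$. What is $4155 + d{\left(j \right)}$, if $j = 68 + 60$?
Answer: $\frac{133491987}{32128} \approx 4155.0$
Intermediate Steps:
$j = 128$
$d{\left(I \right)} = \frac{19 + I}{I + 2 I \left(-3 + I\right)}$
$4155 + d{\left(j \right)} = 4155 + \frac{19 + 128}{128 \left(-5 + 2 \cdot 128\right)} = 4155 + \frac{1}{128} \frac{1}{-5 + 256} \cdot 147 = 4155 + \frac{1}{128} \cdot \frac{1}{251} \cdot 147 = 4155 + \frac{147}{32128} = \frac{133491987}{32128}$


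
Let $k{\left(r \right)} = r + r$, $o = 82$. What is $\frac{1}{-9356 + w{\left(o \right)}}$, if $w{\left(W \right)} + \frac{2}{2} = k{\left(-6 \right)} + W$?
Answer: $- \frac{1}{9287} \approx -0.00010768$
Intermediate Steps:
$k{\left(r \right)} = 2 r$
$w{\left(W \right)} = -13 + W$ ($w{\left(W \right)} = -1 + \left(2 \left(-6\right) + W\right) = -1 + \left(-12 + W\right) = -13 + W$)
$\frac{1}{-9356 + w{\left(o \right)}} = \frac{1}{-9356 + \left(-13 + 82\right)} = \frac{1}{-9356 + 69} = \frac{1}{-9287} = - \frac{1}{9287}$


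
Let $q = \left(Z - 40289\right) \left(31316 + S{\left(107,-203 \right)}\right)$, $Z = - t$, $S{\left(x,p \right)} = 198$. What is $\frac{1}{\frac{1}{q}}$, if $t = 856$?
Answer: $-1296643530$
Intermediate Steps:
$Z = -856$ ($Z = \left(-1\right) 856 = -856$)
$q = -1296643530$ ($q = \left(-856 - 40289\right) \left(31316 + 198\right) = \left(-41145\right) 31514 = -1296643530$)
$\frac{1}{\frac{1}{q}} = \frac{1}{\frac{1}{-1296643530}} = \frac{1}{- \frac{1}{1296643530}} = -1296643530$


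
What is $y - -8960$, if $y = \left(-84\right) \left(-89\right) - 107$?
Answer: $16329$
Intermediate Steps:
$y = 7369$ ($y = 7476 - 107 = 7369$)
$y - -8960 = 7369 - -8960 = 7369 + 8960 = 16329$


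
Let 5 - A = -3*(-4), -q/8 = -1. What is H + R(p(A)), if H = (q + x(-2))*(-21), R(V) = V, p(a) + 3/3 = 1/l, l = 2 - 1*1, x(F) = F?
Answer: -126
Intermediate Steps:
q = 8 (q = -8*(-1) = 8)
l = 1 (l = 2 - 1 = 1)
A = -7 (A = 5 - (-3)*(-4) = 5 - 1*12 = 5 - 12 = -7)
p(a) = 0 (p(a) = -1 + 1/1 = -1 + 1 = 0)
H = -126 (H = (8 - 2)*(-21) = 6*(-21) = -126)
H + R(p(A)) = -126 + 0 = -126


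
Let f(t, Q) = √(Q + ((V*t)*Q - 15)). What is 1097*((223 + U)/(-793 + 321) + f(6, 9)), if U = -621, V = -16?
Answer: 218303/236 + 1097*I*√870 ≈ 925.01 + 32357.0*I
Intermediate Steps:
f(t, Q) = √(-15 + Q - 16*Q*t) (f(t, Q) = √(Q + ((-16*t)*Q - 15)) = √(Q + (-16*Q*t - 15)) = √(Q + (-15 - 16*Q*t)) = √(-15 + Q - 16*Q*t))
1097*((223 + U)/(-793 + 321) + f(6, 9)) = 1097*((223 - 621)/(-793 + 321) + √(-15 + 9 - 16*9*6)) = 1097*(-398/(-472) + √(-15 + 9 - 864)) = 1097*(-398*(-1/472) + √(-870)) = 1097*(199/236 + I*√870) = 218303/236 + 1097*I*√870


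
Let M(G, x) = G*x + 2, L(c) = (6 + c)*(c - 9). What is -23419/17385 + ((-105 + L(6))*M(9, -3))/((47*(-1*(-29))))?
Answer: 624724/504165 ≈ 1.2391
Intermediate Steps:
L(c) = (-9 + c)*(6 + c) (L(c) = (6 + c)*(-9 + c) = (-9 + c)*(6 + c))
M(G, x) = 2 + G*x
-23419/17385 + ((-105 + L(6))*M(9, -3))/((47*(-1*(-29)))) = -23419/17385 + ((-105 + (-54 + 6**2 - 3*6))*(2 + 9*(-3)))/((47*(-1*(-29)))) = -23419*1/17385 + ((-105 + (-54 + 36 - 18))*(2 - 27))/((47*29)) = -23419/17385 + ((-105 - 36)*(-25))/1363 = -23419/17385 - 141*(-25)*(1/1363) = -23419/17385 + 3525*(1/1363) = -23419/17385 + 75/29 = 624724/504165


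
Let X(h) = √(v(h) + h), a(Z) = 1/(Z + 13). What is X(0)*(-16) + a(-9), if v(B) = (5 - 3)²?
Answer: -127/4 ≈ -31.750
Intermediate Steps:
v(B) = 4 (v(B) = 2² = 4)
a(Z) = 1/(13 + Z)
X(h) = √(4 + h)
X(0)*(-16) + a(-9) = √(4 + 0)*(-16) + 1/(13 - 9) = √4*(-16) + 1/4 = 2*(-16) + ¼ = -32 + ¼ = -127/4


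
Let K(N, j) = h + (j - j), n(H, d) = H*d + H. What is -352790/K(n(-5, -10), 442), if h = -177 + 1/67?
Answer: 11818465/5929 ≈ 1993.3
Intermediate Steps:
n(H, d) = H + H*d
h = -11858/67 (h = -177 + 1/67 = -11858/67 ≈ -176.99)
K(N, j) = -11858/67 (K(N, j) = -11858/67 + (j - j) = -11858/67 + 0 = -11858/67)
-352790/K(n(-5, -10), 442) = -352790/(-11858/67) = -352790*(-67/11858) = 11818465/5929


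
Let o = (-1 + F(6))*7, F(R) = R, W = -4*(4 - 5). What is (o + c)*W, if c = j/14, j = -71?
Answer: 838/7 ≈ 119.71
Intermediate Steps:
W = 4 (W = -4*(-1) = 4)
c = -71/14 ≈ -5.0714
o = 35 (o = (-1 + 6)*7 = 5*7 = 35)
(o + c)*W = (35 - 71/14)*4 = (419/14)*4 = 838/7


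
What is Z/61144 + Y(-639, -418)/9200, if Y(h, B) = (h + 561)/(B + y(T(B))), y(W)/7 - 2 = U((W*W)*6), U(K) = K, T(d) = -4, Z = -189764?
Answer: -29242930477/9422290400 ≈ -3.1036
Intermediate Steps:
y(W) = 14 + 42*W² (y(W) = 14 + 7*((W*W)*6) = 14 + 7*(W²*6) = 14 + 7*(6*W²) = 14 + 42*W²)
Y(h, B) = (561 + h)/(686 + B) (Y(h, B) = (h + 561)/(B + (14 + 42*(-4)²)) = (561 + h)/(B + (14 + 42*16)) = (561 + h)/(B + (14 + 672)) = (561 + h)/(B + 686) = (561 + h)/(686 + B))
Z/61144 + Y(-639, -418)/9200 = -189764/61144 + ((561 - 639)/(686 - 418))/9200 = -189764*1/61144 + (-78/268)*(1/9200) = -47441/15286 + ((1/268)*(-78))*(1/9200) = -47441/15286 - 39/134*1/9200 = -47441/15286 - 39/1232800 = -29242930477/9422290400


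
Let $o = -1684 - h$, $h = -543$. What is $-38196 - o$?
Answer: $-37055$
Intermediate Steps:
$o = -1141$ ($o = -1684 - -543 = -1684 + 543 = -1141$)
$-38196 - o = -38196 - -1141 = -38196 + 1141 = -37055$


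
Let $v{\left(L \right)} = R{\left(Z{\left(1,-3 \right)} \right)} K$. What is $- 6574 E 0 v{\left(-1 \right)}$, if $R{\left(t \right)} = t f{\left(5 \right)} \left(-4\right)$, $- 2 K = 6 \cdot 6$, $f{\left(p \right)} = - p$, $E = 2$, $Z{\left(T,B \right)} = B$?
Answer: $0$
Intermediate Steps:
$K = -18$ ($K = - \frac{6 \cdot 6}{2} = \left(- \frac{1}{2}\right) 36 = -18$)
$R{\left(t \right)} = 20 t$ ($R{\left(t \right)} = t \left(\left(-1\right) 5\right) \left(-4\right) = t \left(-5\right) \left(-4\right) = - 5 t \left(-4\right) = 20 t$)
$v{\left(L \right)} = 1080$ ($v{\left(L \right)} = 20 \left(-3\right) \left(-18\right) = \left(-60\right) \left(-18\right) = 1080$)
$- 6574 E 0 v{\left(-1 \right)} = - 6574 \cdot 2 \cdot 0 \cdot 1080 = - 6574 \cdot 0 \cdot 1080 = \left(-6574\right) 0 = 0$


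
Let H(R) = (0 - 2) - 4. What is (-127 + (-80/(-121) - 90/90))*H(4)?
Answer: 92448/121 ≈ 764.03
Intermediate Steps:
H(R) = -6 (H(R) = -2 - 4 = -6)
(-127 + (-80/(-121) - 90/90))*H(4) = (-127 + (-80/(-121) - 90/90))*(-6) = (-127 + (-80*(-1/121) - 90*1/90))*(-6) = (-127 + (80/121 - 1))*(-6) = (-127 - 41/121)*(-6) = -15408/121*(-6) = 92448/121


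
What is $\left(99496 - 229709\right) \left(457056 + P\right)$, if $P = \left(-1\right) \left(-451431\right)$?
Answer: $-118296817731$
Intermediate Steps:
$P = 451431$
$\left(99496 - 229709\right) \left(457056 + P\right) = \left(99496 - 229709\right) \left(457056 + 451431\right) = \left(-130213\right) 908487 = -118296817731$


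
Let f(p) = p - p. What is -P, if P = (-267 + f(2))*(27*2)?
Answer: 14418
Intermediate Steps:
f(p) = 0
P = -14418 (P = (-267 + 0)*(27*2) = -267*54 = -14418)
-P = -1*(-14418) = 14418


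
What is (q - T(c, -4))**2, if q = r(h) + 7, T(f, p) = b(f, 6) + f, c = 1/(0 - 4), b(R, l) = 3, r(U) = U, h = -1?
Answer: 169/16 ≈ 10.563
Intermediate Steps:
c = -1/4 (c = 1/(-4) = -1/4 ≈ -0.25000)
T(f, p) = 3 + f
q = 6 (q = -1 + 7 = 6)
(q - T(c, -4))**2 = (6 - (3 - 1/4))**2 = (6 - 1*11/4)**2 = (6 - 11/4)**2 = (13/4)**2 = 169/16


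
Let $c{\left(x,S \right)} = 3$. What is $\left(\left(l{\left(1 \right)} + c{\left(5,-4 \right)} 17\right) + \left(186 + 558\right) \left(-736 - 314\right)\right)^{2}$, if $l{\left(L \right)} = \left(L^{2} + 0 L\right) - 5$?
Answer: $610200009409$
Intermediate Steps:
$l{\left(L \right)} = -5 + L^{2}$ ($l{\left(L \right)} = \left(L^{2} + 0\right) - 5 = L^{2} - 5 = -5 + L^{2}$)
$\left(\left(l{\left(1 \right)} + c{\left(5,-4 \right)} 17\right) + \left(186 + 558\right) \left(-736 - 314\right)\right)^{2} = \left(\left(\left(-5 + 1^{2}\right) + 3 \cdot 17\right) + \left(186 + 558\right) \left(-736 - 314\right)\right)^{2} = \left(\left(\left(-5 + 1\right) + 51\right) + 744 \left(-1050\right)\right)^{2} = \left(\left(-4 + 51\right) - 781200\right)^{2} = \left(47 - 781200\right)^{2} = \left(-781153\right)^{2} = 610200009409$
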